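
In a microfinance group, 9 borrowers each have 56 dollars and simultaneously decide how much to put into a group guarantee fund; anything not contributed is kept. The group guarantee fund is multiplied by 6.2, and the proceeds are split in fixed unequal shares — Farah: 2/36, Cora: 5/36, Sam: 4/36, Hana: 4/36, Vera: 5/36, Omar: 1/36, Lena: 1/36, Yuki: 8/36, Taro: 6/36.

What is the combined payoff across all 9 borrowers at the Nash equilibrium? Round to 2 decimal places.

Player j's private return per contributed unit is 6.2 × (j's share). Contributing is weakly dominant for j when that share is at least 1/6.2 = 0.1613, and contributing 0 is dominant otherwise.
The shares above 0.1613 belong to Yuki and Taro, contributing 56 each; the remaining 7 contribute 0. Total contributed: 112.
The group guarantee fund pays out 6.2 × 112 = 694.40 in total (split across the unequal shares, but the aggregate is all that matters for the group sum).
The 7 free-riders keep 56 each, adding 392. Group total = 392 + 694.40 = 1086.40.

1086.40 dollars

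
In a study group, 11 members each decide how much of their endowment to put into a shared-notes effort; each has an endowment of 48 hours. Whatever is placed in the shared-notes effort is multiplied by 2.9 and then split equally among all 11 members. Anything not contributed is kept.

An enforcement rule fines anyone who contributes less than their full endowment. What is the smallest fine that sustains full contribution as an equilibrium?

Given the others contribute fully, the best deviation is to contribute 0 (any partial contribution still incurs the fine and gives up units whose private return 0.2636 is below 1).
Deviating from 48 to 0 saves 48 hours but forfeits the deviator's share of the drop in the shared-notes effort: 2.9/11 × 48 = 12.65.
So the deviation gain is 48 − 12.65 = 35.35, and the fine must be at least 35.35 hours to wipe it out.

35.35 hours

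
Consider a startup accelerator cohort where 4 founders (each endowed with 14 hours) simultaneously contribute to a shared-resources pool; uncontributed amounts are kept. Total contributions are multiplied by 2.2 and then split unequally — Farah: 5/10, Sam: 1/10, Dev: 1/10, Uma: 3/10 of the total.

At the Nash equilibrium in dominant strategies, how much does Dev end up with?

17.08 hours

Player j's private return per contributed unit is 2.2 × (j's share). Contributing is weakly dominant for j when that share is at least 1/2.2 = 0.4545, and contributing 0 is dominant otherwise.
The only share above 0.4545 is Farah's 5/10, contributing 14; the remaining 3 contribute 0. Total contributed: 14.
Dev keeps 14 and receives 2.2 × 14 × 1/10 = 3.08 from the shared-resources pool, for a payoff of 17.08.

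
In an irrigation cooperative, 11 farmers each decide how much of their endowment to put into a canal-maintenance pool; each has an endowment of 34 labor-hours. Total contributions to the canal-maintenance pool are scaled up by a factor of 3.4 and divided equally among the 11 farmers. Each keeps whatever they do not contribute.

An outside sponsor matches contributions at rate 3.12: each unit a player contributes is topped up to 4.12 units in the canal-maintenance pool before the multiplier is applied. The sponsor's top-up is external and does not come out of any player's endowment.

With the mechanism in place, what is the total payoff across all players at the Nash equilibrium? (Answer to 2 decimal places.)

The effective private return per unit is now 3.4 × 4.12 / 11 = 1.2735 > 1, so every player's dominant strategy flips to full contribution.
So the Nash equilibrium is full contribution by all 11; the group earns 3.4 × 4.12 × 374 = 5238.99.

5238.99 labor-hours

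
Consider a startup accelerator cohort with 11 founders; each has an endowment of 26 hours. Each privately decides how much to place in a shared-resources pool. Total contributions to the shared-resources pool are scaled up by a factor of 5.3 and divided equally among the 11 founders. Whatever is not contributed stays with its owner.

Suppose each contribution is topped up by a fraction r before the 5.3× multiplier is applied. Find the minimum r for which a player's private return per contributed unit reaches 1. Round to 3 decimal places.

1.075

With matching at rate r, one contributed unit becomes (1 + r) in the shared-resources pool and returns 5.3 × (1 + r) / 11 to the contributor.
Setting this equal to 1: 1 + r = 11/5.3 = 2.0755.
So the minimum matching rate is r = 2.0755 − 1 = 1.075.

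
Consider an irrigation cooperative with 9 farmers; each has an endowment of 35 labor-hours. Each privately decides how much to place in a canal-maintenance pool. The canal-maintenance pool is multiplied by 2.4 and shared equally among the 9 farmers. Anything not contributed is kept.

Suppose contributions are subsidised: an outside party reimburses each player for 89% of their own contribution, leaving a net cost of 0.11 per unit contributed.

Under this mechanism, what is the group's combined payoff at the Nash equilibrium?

The effective private return per unit is now (2.4/9) / 0.11 = 2.4242 > 1, so every player's dominant strategy flips to full contribution.
So the Nash equilibrium is full contribution by all 9; the group earns 9 × (35 × 0.89 + 2.4 × 35) = 1036.35.

1036.35 labor-hours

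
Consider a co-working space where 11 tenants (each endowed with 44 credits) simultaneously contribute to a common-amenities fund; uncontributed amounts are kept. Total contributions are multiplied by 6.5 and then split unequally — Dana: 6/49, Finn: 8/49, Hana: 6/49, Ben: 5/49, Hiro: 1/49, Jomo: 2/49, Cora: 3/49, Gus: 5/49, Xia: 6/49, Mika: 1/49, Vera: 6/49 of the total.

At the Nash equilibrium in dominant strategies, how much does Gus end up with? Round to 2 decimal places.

73.18 credits

Player j's private return per contributed unit is 6.5 × (j's share). Contributing is weakly dominant for j when that share is at least 1/6.5 = 0.1538, and contributing 0 is dominant otherwise.
Finn alone (share 8/49) is above the threshold, contributing 44; the remaining 10 contribute 0. Total contributed: 44.
Gus keeps 44 and receives 6.5 × 44 × 5/49 = 29.18 from the common-amenities fund, for a payoff of 73.18.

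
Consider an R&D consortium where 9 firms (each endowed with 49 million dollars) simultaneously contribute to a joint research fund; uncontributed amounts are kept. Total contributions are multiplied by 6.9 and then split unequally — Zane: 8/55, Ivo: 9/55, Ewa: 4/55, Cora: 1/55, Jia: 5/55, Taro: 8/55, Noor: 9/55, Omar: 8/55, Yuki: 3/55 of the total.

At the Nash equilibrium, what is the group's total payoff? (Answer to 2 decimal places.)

Each unit j contributes comes back to j as 6.9 × (j's share), so j prefers to contribute only if that share exceeds 1/6.9 = 0.1449; otherwise keeping the unit dominates.
The shares above 0.1449 belong to Zane, Ivo, Taro, Noor and Omar, contributing 49 each; the remaining 4 contribute 0. Total contributed: 245.
The joint research fund pays out 6.9 × 245 = 1690.50 in total (split across the unequal shares, but the aggregate is all that matters for the group sum).
The 4 free-riders keep 49 each, adding 196. Group total = 196 + 1690.50 = 1886.50.

1886.50 million dollars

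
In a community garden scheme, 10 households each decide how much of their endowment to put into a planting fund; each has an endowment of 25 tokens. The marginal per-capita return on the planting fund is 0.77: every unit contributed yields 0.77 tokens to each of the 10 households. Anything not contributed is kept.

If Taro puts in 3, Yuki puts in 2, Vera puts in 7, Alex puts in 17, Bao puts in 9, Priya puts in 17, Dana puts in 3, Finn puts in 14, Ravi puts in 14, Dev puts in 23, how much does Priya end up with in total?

Total contributed: 3 + 2 + 7 + 17 + 9 + 17 + 3 + 14 + 14 + 23 = 109.
Each receives 0.77 × 109 = 83.93 from the planting fund.
Priya keeps 25 − 17 = 8, so Priya's payoff is 8 + 83.93 = 91.93.

91.93 tokens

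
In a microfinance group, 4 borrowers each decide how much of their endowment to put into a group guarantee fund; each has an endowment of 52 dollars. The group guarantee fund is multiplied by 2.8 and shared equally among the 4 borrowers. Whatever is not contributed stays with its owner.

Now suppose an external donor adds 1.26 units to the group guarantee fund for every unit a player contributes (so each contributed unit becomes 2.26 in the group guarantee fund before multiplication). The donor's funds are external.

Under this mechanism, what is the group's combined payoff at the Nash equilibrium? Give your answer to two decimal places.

1316.22 dollars

With the mechanism, a contributed unit returns 2.8 × 2.26 / 4 = 1.5820 per unit of net cost to the contributor — now above 1 — so contributing fully is weakly dominant for every player.
So the Nash equilibrium is full contribution by all 4; the group earns 2.8 × 2.26 × 208 = 1316.22.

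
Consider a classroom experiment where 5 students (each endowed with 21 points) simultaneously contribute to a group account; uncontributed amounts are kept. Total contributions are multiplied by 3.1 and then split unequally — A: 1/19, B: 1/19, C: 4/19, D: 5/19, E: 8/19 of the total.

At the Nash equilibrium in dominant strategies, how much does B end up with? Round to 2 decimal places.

24.43 points

A player with share s gets back 3.1·s per unit contributed, so full contribution is dominant for anyone with s > 1/3.1 = 0.3226 and zero contribution is dominant for anyone below.
E alone (share 8/19) is above the threshold, contributing 21; the remaining 4 contribute 0. Total contributed: 21.
B keeps 21 and receives 3.1 × 21 × 1/19 = 3.43 from the group account, for a payoff of 24.43.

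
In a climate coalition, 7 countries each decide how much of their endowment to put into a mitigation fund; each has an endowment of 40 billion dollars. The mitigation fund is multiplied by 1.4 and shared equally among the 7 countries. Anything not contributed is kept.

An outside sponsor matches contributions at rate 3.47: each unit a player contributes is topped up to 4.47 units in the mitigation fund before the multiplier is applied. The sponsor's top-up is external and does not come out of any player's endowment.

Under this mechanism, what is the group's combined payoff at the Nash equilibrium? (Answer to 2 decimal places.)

280.00 billion dollars

Even with the mechanism, each unit contributed returns only 1.4 × 4.47 / 7 = 0.8940 per unit of net cost, so contributing nothing is still dominant.
At the Nash equilibrium no one contributes; group total payoff = 7 × 40 = 280.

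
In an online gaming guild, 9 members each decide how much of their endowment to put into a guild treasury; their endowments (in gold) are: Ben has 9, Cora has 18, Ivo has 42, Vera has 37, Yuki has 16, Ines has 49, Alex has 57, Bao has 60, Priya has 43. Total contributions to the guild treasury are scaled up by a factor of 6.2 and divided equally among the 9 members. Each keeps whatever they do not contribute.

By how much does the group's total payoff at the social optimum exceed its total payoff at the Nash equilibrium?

1721.20 gold

The private return per contributed unit is 6.2/9 = 0.6889 < 1 for every player regardless of endowment, so the Nash equilibrium is zero contribution and the group total is Σ E_j = 9 + 18 + 42 + 37 + 16 + 49 + 57 + 60 + 43 = 331.
Each contributed unit returns 6.200 to the group, so the social optimum is full contribution by everyone: group total = 6.200 × 331 = 2052.20.
Efficiency loss = (6.200 − 1) × 331 = 1721.20.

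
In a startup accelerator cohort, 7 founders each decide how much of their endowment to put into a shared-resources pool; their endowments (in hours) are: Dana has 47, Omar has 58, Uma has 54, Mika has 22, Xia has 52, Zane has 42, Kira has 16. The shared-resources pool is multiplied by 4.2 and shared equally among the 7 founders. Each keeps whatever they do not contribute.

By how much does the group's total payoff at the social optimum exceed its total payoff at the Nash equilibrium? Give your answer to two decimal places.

931.20 hours

The private return per contributed unit is 4.2/7 = 0.6000 < 1 for every player regardless of endowment, so the Nash equilibrium is zero contribution and the group total is Σ E_j = 47 + 58 + 54 + 22 + 52 + 42 + 16 = 291.
Each contributed unit returns 4.200 to the group, so the social optimum is full contribution by everyone: group total = 4.200 × 291 = 1222.20.
Efficiency loss = (4.200 − 1) × 291 = 931.20.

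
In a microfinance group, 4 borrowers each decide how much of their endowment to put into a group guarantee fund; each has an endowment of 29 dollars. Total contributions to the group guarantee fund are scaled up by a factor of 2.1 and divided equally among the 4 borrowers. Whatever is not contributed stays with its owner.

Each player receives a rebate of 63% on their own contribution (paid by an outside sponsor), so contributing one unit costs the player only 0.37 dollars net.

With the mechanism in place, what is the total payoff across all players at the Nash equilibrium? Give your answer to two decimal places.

316.68 dollars

With the mechanism, a contributed unit returns (2.1/4) / 0.37 = 1.4189 per unit of net cost to the contributor — now above 1 — so contributing fully is weakly dominant for every player.
At the Nash equilibrium everyone contributes 29. Group total payoff = 4 × (29 × 0.63 + 2.1 × 29) = 316.68.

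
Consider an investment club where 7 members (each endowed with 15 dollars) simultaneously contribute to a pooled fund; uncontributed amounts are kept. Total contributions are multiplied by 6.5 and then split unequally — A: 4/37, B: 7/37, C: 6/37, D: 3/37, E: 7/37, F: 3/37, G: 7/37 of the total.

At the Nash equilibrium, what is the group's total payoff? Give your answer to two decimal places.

435.00 dollars

For player j, contributing a unit is worthwhile iff 6.5 × (j's share) ≥ 1, i.e. iff j's share is at least 0.1538.
B, C, E and G are above the threshold, contributing 15 each; the remaining 3 contribute 0. Total contributed: 60.
The pooled fund pays out 6.5 × 60 = 390.00 in total (split across the unequal shares, but the aggregate is all that matters for the group sum).
The 3 free-riders keep 15 each, adding 45. Group total = 45 + 390.00 = 435.00.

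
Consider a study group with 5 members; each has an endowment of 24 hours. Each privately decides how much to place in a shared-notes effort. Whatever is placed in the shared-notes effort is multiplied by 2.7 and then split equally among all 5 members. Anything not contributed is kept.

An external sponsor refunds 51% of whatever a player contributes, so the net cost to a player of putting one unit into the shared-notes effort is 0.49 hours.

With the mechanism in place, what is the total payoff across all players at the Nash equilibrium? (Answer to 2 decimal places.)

With the mechanism, a contributed unit returns (2.7/5) / 0.49 = 1.1020 per unit of net cost to the contributor — now above 1 — so contributing fully is weakly dominant for every player.
So the Nash equilibrium is full contribution by all 5; the group earns 5 × (24 × 0.51 + 2.7 × 24) = 385.20.

385.20 hours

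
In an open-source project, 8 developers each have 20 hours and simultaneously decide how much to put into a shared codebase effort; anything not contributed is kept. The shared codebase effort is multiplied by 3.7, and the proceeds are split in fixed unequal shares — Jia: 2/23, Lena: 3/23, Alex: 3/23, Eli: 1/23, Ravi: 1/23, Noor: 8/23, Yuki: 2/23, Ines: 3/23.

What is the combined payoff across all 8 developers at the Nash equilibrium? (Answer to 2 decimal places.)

Each unit j contributes comes back to j as 3.7 × (j's share), so j prefers to contribute only if that share exceeds 1/3.7 = 0.2703; otherwise keeping the unit dominates.
Only Noor (8/23) clears that bar, contributing 20; the remaining 7 contribute 0. Total contributed: 20.
The shared codebase effort pays out 3.7 × 20 = 74.00 in total (split across the unequal shares, but the aggregate is all that matters for the group sum).
The 7 free-riders keep 20 each, adding 140. Group total = 140 + 74.00 = 214.00.

214.00 hours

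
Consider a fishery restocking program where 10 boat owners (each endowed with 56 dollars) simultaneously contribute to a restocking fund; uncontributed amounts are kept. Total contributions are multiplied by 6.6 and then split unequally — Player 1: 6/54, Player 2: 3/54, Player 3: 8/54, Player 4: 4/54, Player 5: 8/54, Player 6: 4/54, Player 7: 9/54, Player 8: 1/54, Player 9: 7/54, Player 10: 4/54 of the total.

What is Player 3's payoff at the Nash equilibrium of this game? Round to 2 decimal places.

A player with share s gets back 6.6·s per unit contributed, so full contribution is dominant for anyone with s > 1/6.6 = 0.1515 and zero contribution is dominant for anyone below.
The only share above 0.1515 is Player 7's 9/54, contributing 56; the remaining 9 contribute 0. Total contributed: 56.
Player 3 keeps 56 and receives 6.6 × 56 × 8/54 = 54.76 from the restocking fund, for a payoff of 110.76.

110.76 dollars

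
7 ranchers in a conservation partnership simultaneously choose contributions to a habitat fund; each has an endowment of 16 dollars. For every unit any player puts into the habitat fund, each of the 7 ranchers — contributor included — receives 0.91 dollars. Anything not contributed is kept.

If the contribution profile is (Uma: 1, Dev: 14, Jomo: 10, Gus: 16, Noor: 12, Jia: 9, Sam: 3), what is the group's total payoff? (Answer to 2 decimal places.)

Total contributed: 1 + 14 + 10 + 16 + 12 + 9 + 3 = 65; total kept: 7 × 16 − 65 = 47.
The habitat fund pays out 0.91 × 7 × 65 = 414.05 in aggregate.
Group total = 47 + 414.05 = 461.05.

461.05 dollars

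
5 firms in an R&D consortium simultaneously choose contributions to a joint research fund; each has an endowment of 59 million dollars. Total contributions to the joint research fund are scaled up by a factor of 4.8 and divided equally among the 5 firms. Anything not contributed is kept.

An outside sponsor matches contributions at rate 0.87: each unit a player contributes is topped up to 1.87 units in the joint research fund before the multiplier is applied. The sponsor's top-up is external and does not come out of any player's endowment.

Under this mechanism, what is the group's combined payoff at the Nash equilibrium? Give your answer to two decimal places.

2647.92 million dollars

With the mechanism, a contributed unit returns 4.8 × 1.87 / 5 = 1.7952 per unit of net cost to the contributor — now above 1 — so contributing fully is weakly dominant for every player.
So the Nash equilibrium is full contribution by all 5; the group earns 4.8 × 1.87 × 295 = 2647.92.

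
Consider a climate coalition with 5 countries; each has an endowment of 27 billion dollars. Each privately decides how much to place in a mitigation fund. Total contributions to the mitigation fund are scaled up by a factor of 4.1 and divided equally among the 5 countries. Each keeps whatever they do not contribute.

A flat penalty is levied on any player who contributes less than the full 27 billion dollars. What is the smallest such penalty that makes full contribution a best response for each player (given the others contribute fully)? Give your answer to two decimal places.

Given the others contribute fully, the best deviation is to contribute 0 (any partial contribution still incurs the fine and gives up units whose private return 0.8200 is below 1).
Deviating from 27 to 0 saves 27 billion dollars but forfeits the deviator's share of the drop in the mitigation fund: 4.1/5 × 27 = 22.14.
So the deviation gain is 27 − 22.14 = 4.86, and the fine must be at least 4.86 billion dollars to wipe it out.

4.86 billion dollars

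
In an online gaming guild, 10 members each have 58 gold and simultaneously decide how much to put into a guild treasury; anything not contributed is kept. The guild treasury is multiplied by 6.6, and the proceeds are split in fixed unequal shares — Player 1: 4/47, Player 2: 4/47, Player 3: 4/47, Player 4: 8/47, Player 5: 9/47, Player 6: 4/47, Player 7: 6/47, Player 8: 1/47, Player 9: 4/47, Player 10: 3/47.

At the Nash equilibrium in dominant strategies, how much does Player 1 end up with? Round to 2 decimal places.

Player j's private return per contributed unit is 6.6 × (j's share). Contributing is weakly dominant for j when that share is at least 1/6.6 = 0.1515, and contributing 0 is dominant otherwise.
The shares above 0.1515 belong to Player 4 and Player 5, contributing 58 each; the remaining 8 contribute 0. Total contributed: 116.
Player 1 keeps 58 and receives 6.6 × 116 × 4/47 = 65.16 from the guild treasury, for a payoff of 123.16.

123.16 gold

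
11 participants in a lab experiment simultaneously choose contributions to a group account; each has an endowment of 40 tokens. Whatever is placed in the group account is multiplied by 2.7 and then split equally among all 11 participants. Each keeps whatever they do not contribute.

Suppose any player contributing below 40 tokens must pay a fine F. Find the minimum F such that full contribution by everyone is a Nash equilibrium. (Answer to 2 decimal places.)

Given the others contribute fully, the best deviation is to contribute 0 (any partial contribution still incurs the fine and gives up units whose private return 0.2455 is below 1).
Deviating from 40 to 0 saves 40 tokens but forfeits the deviator's share of the drop in the group account: 2.7/11 × 40 = 9.82.
So the deviation gain is 40 − 9.82 = 30.18, and the fine must be at least 30.18 tokens to wipe it out.

30.18 tokens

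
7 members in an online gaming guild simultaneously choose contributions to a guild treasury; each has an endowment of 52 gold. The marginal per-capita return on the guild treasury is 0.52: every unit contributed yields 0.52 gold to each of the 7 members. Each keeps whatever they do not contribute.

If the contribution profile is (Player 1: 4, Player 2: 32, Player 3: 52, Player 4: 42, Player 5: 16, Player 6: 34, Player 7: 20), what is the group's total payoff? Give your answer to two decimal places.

892.00 gold

Total contributed: 4 + 32 + 52 + 42 + 16 + 34 + 20 = 200; total kept: 7 × 52 − 200 = 164.
The guild treasury pays out 0.52 × 7 × 200 = 728.00 in aggregate.
Group total = 164 + 728.00 = 892.00.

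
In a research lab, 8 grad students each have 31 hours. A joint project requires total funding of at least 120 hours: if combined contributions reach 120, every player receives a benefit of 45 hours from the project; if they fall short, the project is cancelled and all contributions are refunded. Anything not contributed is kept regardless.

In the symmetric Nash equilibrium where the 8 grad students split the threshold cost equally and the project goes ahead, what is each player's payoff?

61 hours

Equal share of the threshold: 120/8 = 15.
At this profile no one gains by cutting their contribution: any cut drops the total below 120, the project is cancelled, contributions are refunded, and the deviator ends with 31, which is less than 31 − 15 + 45 = 61. Contributing more than 15 just wastes the excess. So contributing exactly 15 is a best response.
Each player's payoff: 31 − 15 + 45 = 61.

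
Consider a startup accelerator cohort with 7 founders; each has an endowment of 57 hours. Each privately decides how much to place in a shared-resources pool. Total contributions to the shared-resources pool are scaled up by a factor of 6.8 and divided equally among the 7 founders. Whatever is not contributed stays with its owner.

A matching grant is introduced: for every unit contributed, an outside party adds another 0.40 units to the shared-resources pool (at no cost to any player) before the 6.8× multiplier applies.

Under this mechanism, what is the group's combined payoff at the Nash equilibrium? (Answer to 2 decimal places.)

3798.48 hours

With the mechanism, a contributed unit returns 6.8 × 1.40 / 7 = 1.3600 per unit of net cost to the contributor — now above 1 — so contributing fully is weakly dominant for every player.
So the Nash equilibrium is full contribution by all 7; the group earns 6.8 × 1.40 × 399 = 3798.48.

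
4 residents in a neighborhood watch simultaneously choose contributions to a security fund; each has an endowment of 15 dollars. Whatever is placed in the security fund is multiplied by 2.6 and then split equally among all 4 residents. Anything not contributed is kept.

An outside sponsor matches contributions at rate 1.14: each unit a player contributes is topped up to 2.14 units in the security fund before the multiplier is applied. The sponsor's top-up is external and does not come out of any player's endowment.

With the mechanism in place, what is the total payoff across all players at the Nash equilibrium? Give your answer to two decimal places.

The effective private return per unit is now 2.6 × 2.14 / 4 = 1.3910 > 1, so every player's dominant strategy flips to full contribution.
So the Nash equilibrium is full contribution by all 4; the group earns 2.6 × 2.14 × 60 = 333.84.

333.84 dollars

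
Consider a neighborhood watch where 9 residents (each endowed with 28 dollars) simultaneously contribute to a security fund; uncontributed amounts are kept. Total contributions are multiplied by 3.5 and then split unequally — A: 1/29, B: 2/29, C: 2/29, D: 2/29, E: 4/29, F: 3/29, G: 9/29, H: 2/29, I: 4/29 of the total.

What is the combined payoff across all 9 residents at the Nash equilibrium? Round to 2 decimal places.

322.00 dollars

Each unit j contributes comes back to j as 3.5 × (j's share), so j prefers to contribute only if that share exceeds 1/3.5 = 0.2857; otherwise keeping the unit dominates.
G alone (share 9/29) is above the threshold, contributing 28; the remaining 8 contribute 0. Total contributed: 28.
The security fund pays out 3.5 × 28 = 98.00 in total (split across the unequal shares, but the aggregate is all that matters for the group sum).
The 8 free-riders keep 28 each, adding 224. Group total = 224 + 98.00 = 322.00.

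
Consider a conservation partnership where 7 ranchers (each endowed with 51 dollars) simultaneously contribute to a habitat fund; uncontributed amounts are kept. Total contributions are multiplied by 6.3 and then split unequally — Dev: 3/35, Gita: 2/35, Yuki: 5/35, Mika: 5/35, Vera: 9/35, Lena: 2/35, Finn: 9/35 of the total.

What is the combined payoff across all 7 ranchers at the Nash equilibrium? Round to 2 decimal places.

897.60 dollars

For player j, contributing a unit is worthwhile iff 6.3 × (j's share) ≥ 1, i.e. iff j's share is at least 0.1587.
The shares above 0.1587 belong to Vera and Finn, contributing 51 each; the remaining 5 contribute 0. Total contributed: 102.
The habitat fund pays out 6.3 × 102 = 642.60 in total (split across the unequal shares, but the aggregate is all that matters for the group sum).
The 5 free-riders keep 51 each, adding 255. Group total = 255 + 642.60 = 897.60.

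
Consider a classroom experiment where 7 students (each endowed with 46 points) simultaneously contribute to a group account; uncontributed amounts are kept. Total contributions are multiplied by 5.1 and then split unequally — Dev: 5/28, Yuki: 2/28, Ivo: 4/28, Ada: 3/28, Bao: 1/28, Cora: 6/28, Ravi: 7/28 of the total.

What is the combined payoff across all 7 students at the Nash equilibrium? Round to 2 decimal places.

699.20 points

Each unit j contributes comes back to j as 5.1 × (j's share), so j prefers to contribute only if that share exceeds 1/5.1 = 0.1961; otherwise keeping the unit dominates.
Cora and Ravi clear that bar, contributing 46 each; the remaining 5 contribute 0. Total contributed: 92.
The group account pays out 5.1 × 92 = 469.20 in total (split across the unequal shares, but the aggregate is all that matters for the group sum).
The 5 free-riders keep 46 each, adding 230. Group total = 230 + 469.20 = 699.20.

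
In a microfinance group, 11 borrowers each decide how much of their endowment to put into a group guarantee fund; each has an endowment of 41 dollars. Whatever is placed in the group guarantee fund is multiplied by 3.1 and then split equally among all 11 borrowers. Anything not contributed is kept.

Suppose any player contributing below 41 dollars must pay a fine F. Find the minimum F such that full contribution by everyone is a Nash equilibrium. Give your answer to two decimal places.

29.45 dollars

Given the others contribute fully, the best deviation is to contribute 0 (any partial contribution still incurs the fine and gives up units whose private return 0.2818 is below 1).
Deviating from 41 to 0 saves 41 dollars but forfeits the deviator's share of the drop in the group guarantee fund: 3.1/11 × 41 = 11.55.
So the deviation gain is 41 − 11.55 = 29.45, and the fine must be at least 29.45 dollars to wipe it out.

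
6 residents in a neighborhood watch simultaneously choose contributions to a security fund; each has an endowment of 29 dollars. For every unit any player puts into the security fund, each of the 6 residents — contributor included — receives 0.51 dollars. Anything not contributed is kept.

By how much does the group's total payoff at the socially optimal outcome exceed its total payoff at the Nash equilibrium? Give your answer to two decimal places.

The private return per contributed unit is 0.51 < 1, so contributing 0 is dominant for every player. At the Nash equilibrium everyone keeps their 29, and the group total is 6 × 29 = 174.
Each contributed unit returns 3.060 to the group as a whole (0.51 to each of 6 players), which exceeds 1, so the social optimum is full contribution: group total = 3.060 × 174 = 532.44.
Efficiency loss = 532.44 − 174 = 358.44.

358.44 dollars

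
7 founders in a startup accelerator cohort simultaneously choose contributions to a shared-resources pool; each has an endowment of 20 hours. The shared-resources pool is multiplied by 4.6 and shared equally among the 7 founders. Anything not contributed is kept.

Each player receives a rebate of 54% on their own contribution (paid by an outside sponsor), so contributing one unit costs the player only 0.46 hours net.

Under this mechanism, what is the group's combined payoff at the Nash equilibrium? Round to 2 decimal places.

Under the mechanism each unit contributed yields (4.6/7) / 0.46 = 1.4286 back to its contributor per unit of net cost, which exceeds 1, making full contribution the dominant choice for everyone.
At the Nash equilibrium everyone contributes 20. Group total payoff = 7 × (20 × 0.54 + 4.6 × 20) = 719.60.

719.60 hours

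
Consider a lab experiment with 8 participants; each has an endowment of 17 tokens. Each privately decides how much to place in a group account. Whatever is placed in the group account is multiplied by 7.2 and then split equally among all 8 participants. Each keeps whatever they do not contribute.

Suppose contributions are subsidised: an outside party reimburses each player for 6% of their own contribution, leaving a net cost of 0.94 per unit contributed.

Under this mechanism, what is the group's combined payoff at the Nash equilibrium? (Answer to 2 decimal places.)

136.00 tokens

Even with the mechanism, each unit contributed returns only (7.2/8) / 0.94 = 0.9574 per unit of net cost, so contributing nothing is still dominant.
Everyone keeps their endowment and the group total is 8 × 17 = 136.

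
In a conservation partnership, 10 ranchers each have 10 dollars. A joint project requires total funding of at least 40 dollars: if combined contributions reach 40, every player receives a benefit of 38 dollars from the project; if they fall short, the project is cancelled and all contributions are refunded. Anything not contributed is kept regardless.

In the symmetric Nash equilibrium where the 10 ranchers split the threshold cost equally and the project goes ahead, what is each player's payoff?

44 dollars

Equal share of the threshold: 40/10 = 4.
At this profile no one gains by cutting their contribution: any cut drops the total below 40, the project is cancelled, contributions are refunded, and the deviator ends with 10, which is less than 10 − 4 + 38 = 44. Contributing more than 4 just wastes the excess. So contributing exactly 4 is a best response.
Each player's payoff: 10 − 4 + 38 = 44.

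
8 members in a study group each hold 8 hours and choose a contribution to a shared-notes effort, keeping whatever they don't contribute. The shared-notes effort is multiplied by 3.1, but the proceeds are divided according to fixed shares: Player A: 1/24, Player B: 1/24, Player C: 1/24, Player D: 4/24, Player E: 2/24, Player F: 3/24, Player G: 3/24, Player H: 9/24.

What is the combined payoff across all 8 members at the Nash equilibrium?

80.80 hours

A player with share s gets back 3.1·s per unit contributed, so full contribution is dominant for anyone with s > 1/3.1 = 0.3226 and zero contribution is dominant for anyone below.
Player H alone (share 9/24) is above the threshold, contributing 8; the remaining 7 contribute 0. Total contributed: 8.
The shared-notes effort pays out 3.1 × 8 = 24.80 in total (split across the unequal shares, but the aggregate is all that matters for the group sum).
The 7 free-riders keep 8 each, adding 56. Group total = 56 + 24.80 = 80.80.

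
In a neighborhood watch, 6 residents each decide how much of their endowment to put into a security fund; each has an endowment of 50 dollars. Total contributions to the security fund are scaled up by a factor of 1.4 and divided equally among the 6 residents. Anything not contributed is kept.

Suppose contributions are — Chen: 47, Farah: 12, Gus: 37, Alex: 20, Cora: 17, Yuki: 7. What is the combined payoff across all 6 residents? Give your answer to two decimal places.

Total contributed: 47 + 12 + 37 + 20 + 17 + 7 = 140; total kept: 6 × 50 − 140 = 160.
The security fund pays out 1.4 × 140 = 196.00 in aggregate.
Group total = 160 + 196.00 = 356.00.

356.00 dollars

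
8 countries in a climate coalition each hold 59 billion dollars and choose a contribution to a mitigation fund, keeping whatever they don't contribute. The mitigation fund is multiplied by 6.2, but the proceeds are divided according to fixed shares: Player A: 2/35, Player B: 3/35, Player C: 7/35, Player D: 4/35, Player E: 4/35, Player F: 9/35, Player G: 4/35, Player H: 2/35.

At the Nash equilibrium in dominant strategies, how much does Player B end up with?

For player j, contributing a unit is worthwhile iff 6.2 × (j's share) ≥ 1, i.e. iff j's share is at least 0.1613.
Player C and Player F clear that bar, contributing 59 each; the remaining 6 contribute 0. Total contributed: 118.
Player B keeps 59 and receives 6.2 × 118 × 3/35 = 62.71 from the mitigation fund, for a payoff of 121.71.

121.71 billion dollars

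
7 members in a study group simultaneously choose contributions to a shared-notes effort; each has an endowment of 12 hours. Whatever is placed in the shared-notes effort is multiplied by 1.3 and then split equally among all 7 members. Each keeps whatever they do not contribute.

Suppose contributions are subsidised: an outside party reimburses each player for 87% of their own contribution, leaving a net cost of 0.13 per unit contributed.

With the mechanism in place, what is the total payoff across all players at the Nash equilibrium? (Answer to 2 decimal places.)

With the mechanism, a contributed unit returns (1.3/7) / 0.13 = 1.4286 per unit of net cost to the contributor — now above 1 — so contributing fully is weakly dominant for every player.
At the Nash equilibrium everyone contributes 12. Group total payoff = 7 × (12 × 0.87 + 1.3 × 12) = 182.28.

182.28 hours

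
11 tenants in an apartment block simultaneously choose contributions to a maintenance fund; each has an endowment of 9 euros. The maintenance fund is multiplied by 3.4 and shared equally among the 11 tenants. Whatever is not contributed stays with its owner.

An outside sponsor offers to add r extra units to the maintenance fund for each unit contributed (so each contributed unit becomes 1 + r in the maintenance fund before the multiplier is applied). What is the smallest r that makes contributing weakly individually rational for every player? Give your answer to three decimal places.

With matching at rate r, one contributed unit becomes (1 + r) in the maintenance fund and returns 3.4 × (1 + r) / 11 to the contributor.
Setting this equal to 1: 1 + r = 11/3.4 = 3.2353.
So the minimum matching rate is r = 3.2353 − 1 = 2.235.

2.235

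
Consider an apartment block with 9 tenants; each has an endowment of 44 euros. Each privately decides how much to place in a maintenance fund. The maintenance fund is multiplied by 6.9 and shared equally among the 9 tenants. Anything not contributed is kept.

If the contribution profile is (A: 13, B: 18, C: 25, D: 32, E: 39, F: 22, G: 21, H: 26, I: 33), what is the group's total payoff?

Total contributed: 13 + 18 + 25 + 32 + 39 + 22 + 21 + 26 + 33 = 229; total kept: 9 × 44 − 229 = 167.
The maintenance fund pays out 6.9 × 229 = 1580.10 in aggregate.
Group total = 167 + 1580.10 = 1747.10.

1747.10 euros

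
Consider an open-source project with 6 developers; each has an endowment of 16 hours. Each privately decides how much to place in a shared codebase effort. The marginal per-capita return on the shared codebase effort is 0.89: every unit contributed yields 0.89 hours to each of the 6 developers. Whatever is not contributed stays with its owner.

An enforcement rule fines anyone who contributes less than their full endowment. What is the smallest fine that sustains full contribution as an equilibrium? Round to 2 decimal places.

1.76 hours

Given the others contribute fully, the best deviation is to contribute 0 (any partial contribution still incurs the fine and gives up units whose private return 0.89 is below 1).
Deviating from 16 to 0 saves 16 hours but forfeits the deviator's share of the drop in the shared codebase effort: 0.89 × 16 = 14.24.
So the deviation gain is 16 − 14.24 = 1.76, and the fine must be at least 1.76 hours to wipe it out.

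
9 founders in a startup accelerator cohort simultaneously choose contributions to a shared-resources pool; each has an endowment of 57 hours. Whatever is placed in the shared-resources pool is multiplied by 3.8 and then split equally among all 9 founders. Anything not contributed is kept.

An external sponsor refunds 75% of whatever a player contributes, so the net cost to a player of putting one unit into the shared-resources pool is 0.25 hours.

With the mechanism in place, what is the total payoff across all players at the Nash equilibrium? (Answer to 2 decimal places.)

With the mechanism, a contributed unit returns (3.8/9) / 0.25 = 1.6889 per unit of net cost to the contributor — now above 1 — so contributing fully is weakly dominant for every player.
So the Nash equilibrium is full contribution by all 9; the group earns 9 × (57 × 0.75 + 3.8 × 57) = 2334.15.

2334.15 hours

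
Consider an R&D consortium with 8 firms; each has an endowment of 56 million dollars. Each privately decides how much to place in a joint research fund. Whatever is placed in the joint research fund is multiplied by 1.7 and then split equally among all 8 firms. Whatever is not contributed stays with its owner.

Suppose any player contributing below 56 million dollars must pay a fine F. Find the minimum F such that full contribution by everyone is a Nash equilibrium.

Given the others contribute fully, the best deviation is to contribute 0 (any partial contribution still incurs the fine and gives up units whose private return 0.2125 is below 1).
Deviating from 56 to 0 saves 56 million dollars but forfeits the deviator's share of the drop in the joint research fund: 1.7/8 × 56 = 11.90.
So the deviation gain is 56 − 11.90 = 44.10, and the fine must be at least 44.10 million dollars to wipe it out.

44.10 million dollars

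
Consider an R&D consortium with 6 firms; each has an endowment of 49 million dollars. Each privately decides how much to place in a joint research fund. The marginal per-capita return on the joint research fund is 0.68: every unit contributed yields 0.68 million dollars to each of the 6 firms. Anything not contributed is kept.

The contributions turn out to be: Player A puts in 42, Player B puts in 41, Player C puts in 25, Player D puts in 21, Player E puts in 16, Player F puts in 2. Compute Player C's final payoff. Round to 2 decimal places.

123.96 million dollars

Total contributed: 42 + 41 + 25 + 21 + 16 + 2 = 147.
Each receives 0.68 × 147 = 99.96 from the joint research fund.
Player C keeps 49 − 25 = 24, so Player C's payoff is 24 + 99.96 = 123.96.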